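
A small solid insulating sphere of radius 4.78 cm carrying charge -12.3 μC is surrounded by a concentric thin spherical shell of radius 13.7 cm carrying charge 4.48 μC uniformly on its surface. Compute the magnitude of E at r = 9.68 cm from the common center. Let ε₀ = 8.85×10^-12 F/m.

By spherical symmetry E is radial; choose a Gaussian sphere of radius r = 9.68 cm (between the bodies, 4.78 cm < r < 13.7 cm).
The shell at 13.7 cm lies outside the Gaussian surface, so Q_enc = -12.3 μC = -1.23×10^-5 C.
Gauss's law: E·4πr² = Q_enc/ε₀.
E = |Q_enc|/(4πε₀r²) = (1.23×10^-5)/(4π·8.85×10^-12·(0.0968)²) = 1.18×10^7 N/C.

E ≈ 1.18×10^7 N/C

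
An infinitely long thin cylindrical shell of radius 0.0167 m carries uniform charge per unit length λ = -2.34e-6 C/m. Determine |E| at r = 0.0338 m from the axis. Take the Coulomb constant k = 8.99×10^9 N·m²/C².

Take a coaxial cylindrical Gaussian surface of radius r = 0.0338 m and length L (r > 0.0167 m).
The full line charge is enclosed: λ_enc = -2.34×10^-6 C/m.
Applying ∮E·dA = Q_enc/ε₀ with the end caps contributing no flux:
E = 2k|λ_enc|/r = 2(8.99×10^9)(2.34×10^-6)/(0.0338) = 1.24×10^6 N/C.

E = 1.24×10^6 V/m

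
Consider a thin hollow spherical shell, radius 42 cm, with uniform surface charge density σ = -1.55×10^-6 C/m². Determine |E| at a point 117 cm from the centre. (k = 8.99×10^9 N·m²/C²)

|E| ≈ 2.26×10^4 N/C

Symmetry ⇒ E = E(r) r̂. Gaussian sphere of radius r = 117 cm (r > 42 cm).
The entire shell is enclosed: Q_enc = σ·4πR² = (-1.55×10^-6)·4π·(0.42)² = -3.436×10^-6 C.
By Gauss's law, ∮E·dA = E·4πr² = Q_enc/ε₀.
E = k|Q_enc|/r² = (8.99×10^9)(3.436×10^-6)/(1.17)² = 2.26×10^4 N/C.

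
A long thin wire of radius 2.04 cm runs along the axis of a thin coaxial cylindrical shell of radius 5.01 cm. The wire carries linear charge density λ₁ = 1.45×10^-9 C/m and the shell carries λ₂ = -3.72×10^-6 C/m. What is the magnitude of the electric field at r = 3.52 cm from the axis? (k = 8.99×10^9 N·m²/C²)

|E| = 741 V/m

By cylindrical symmetry E is radial; use a coaxial Gaussian cylinder of radius 3.52 cm and length L (between the conductors, 2.04 cm < r < 5.01 cm).
Only the inner wire is enclosed; the outer shell contributes nothing inside itself. λ_enc = λ₁ = 1.45×10^-9 C/m.
Gauss's law: E·2πrL = λ_enc L/ε₀.
E = 2k|λ_enc|/r = 2(8.99×10^9)(1.45×10^-9)/(0.0352) = 741 N/C.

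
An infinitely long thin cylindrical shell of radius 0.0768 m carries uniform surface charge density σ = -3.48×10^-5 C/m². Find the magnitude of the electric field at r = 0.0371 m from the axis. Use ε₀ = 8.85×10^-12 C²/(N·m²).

Take a coaxial cylindrical Gaussian surface of radius r = 0.0371 m and length L (r < 0.0768 m, inside the shell).
All the surface charge lies outside this cylinder: Q_enc = 0, hence E = 0.

|E| = 0 N/C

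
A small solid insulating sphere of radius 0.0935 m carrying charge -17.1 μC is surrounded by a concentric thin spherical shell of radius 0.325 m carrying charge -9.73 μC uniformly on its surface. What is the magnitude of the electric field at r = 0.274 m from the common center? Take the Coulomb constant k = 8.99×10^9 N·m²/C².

|E| ≈ 2.05×10^6 N/C

Symmetry ⇒ E = E(r) r̂. Gaussian sphere of radius r = 0.274 m (between the bodies, 0.0935 m < r < 0.325 m).
Only the inner charge is enclosed; the outer shell contributes nothing inside itself. Q_enc = -17.1 μC = -1.71×10^-5 C.
Since E is radial and uniform over the Gaussian sphere, Φ = E·4πr² = Q_enc/ε₀.
E = k|Q_enc|/r² = (8.99×10^9)(1.71e-5)/(0.274)² = 2.05×10^6 N/C.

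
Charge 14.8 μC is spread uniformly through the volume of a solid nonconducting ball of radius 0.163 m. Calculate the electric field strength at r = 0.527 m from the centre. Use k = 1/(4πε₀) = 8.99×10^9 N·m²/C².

Use a concentric Gaussian sphere at r = 0.527 m (r > R, so the entire charge is enclosed).
Q_enc = 14.8 μC = 1.48×10^-5 C.
Since E is radial and uniform over the Gaussian sphere, Φ = E·4πr² = Q_enc/ε₀.
E = k|Q_enc|/r² = (8.99×10^9)(1.48×10^-5)/(0.527)² = 4.79e5 N/C.

|E| ≈ 4.79e5 N/C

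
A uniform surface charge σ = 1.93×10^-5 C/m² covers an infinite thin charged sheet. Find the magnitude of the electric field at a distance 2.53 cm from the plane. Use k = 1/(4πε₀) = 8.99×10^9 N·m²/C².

E = 1.09e6 N/C

The symmetry is planar: E is normal to the sheet and the same magnitude on both sides. Take a pillbox straddling the sheet with end-cap area A.
Only the two end caps contribute flux: Φ = 2EA. With Q_enc = σA, Gauss's law gives E = |σ|/(2ε₀).
E = 2πk|σ| = 2π(8.99×10^9)(1.93e-5) = 1.09×10^6 N/C.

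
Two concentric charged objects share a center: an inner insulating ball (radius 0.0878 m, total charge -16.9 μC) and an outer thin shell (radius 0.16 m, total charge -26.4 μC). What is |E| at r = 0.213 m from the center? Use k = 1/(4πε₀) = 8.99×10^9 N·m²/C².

By spherical symmetry E is radial; choose a Gaussian sphere of radius r = 0.213 m (r > 0.16 m, enclosing both).
Q_enc = (-16.9 μC) + (-26.4 μC) = -4.33e-5 C.
Gauss's law: E·4πr² = Q_enc/ε₀.
E = k|Q_enc|/r² = (8.99×10^9)(4.33×10^-5)/(0.213)² = 8.58e6 N/C.

|E| ≈ 8.58×10^6 N/C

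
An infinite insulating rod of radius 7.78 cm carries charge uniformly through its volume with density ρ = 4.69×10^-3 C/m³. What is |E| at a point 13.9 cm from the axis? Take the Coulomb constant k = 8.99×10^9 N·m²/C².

|E| ≈ 1.15×10^7 N/C

Take a coaxial cylindrical Gaussian surface of radius r = 13.9 cm and length L (r > 7.78 cm, full cross-section enclosed).
λ_enc = ρ·πR² = (4.69e-3)π(0.0778)² = 8.918e-5 C/m.
Applying ∮E·dA = Q_enc/ε₀ with the end caps contributing no flux:
E = 2k|λ_enc|/r = 2(8.99×10^9)(8.918×10^-5)/(0.139) = 1.15×10^7 N/C.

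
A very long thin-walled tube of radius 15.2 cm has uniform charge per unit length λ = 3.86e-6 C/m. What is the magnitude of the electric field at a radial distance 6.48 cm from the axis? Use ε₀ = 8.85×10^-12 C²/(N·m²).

E = 0 (no enclosed charge)

Choose a coaxial cylinder of radius r = 6.48 cm (arbitrary length L) as the Gaussian surface (r < 15.2 cm, inside the shell).
No charge is enclosed, so Gauss's law gives E·2πrL = 0 ⇒ E = 0.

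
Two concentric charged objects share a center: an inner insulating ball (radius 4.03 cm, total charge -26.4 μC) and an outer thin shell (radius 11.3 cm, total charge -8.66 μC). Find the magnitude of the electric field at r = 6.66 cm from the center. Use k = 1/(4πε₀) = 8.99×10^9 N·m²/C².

|E| = 5.35×10^7 N/C

By spherical symmetry E is radial; choose a Gaussian sphere of radius r = 6.66 cm (between the bodies, 4.03 cm < r < 11.3 cm).
Only the inner charge is enclosed; the outer shell contributes nothing inside itself. Q_enc = -26.4 μC = -2.64e-5 C.
Gauss's law: E·4πr² = Q_enc/ε₀.
E = k|Q_enc|/r² = (8.99×10^9)(2.64×10^-5)/(0.0666)² = 5.35e7 N/C.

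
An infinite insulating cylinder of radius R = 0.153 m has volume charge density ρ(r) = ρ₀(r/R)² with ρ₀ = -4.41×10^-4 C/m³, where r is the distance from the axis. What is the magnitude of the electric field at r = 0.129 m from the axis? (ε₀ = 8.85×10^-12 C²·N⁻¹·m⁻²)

Coaxial Gaussian cylinder, radius r = 0.129 m, length L (r < R).
λ_enc = ∫₀^r ρ(r')·2πr' dr' = (2πρ₀/R²)·r^4/4 = -8.195×10^-6 C/m.
Applying ∮E·dA = Q_enc/ε₀ with the end caps contributing no flux:
E = |λ_enc|/(2πε₀r) = (8.195×10^-6)/(2π·8.85×10^-12·0.129) = 1.14×10^6 N/C.

E ≈ 1.14×10^6 V/m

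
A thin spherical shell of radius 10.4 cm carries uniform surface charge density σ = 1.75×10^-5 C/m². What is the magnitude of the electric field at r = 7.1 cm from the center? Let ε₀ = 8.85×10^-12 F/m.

By spherical symmetry E is radial; choose a Gaussian sphere of radius r = 7.1 cm (inside the shell, r < 10.4 cm).
All the charge is outside the Gaussian surface: Q_enc = 0, hence E = 0 everywhere inside the shell.

|E| = 0 V/m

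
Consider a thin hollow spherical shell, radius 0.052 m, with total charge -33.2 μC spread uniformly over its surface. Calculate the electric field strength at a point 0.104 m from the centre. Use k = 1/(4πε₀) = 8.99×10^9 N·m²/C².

Take a concentric spherical Gaussian surface of radius r = 0.104 m (r > 0.052 m).
The entire shell is enclosed: Q_enc = -3.32e-5 C.
By Gauss's law, ∮E·dA = E·4πr² = Q_enc/ε₀.
E = k|Q_enc|/r² = (8.99×10^9)(3.32e-5)/(0.104)² = 2.76×10^7 N/C.

E = 2.76e7 N/C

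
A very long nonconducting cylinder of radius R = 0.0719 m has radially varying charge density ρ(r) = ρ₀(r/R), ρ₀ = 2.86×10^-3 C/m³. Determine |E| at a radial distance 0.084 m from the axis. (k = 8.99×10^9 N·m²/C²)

Choose a coaxial cylinder of radius r = 0.084 m (arbitrary length L) as the Gaussian surface (r > R, full charge per length enclosed).
λ_enc = 2π ∫₀^R ρ₀(r'/R)^1 r' dr' = 2πρ₀R²/3 = 3.097×10^-5 C/m.
Since E is radial and uniform over the curved surface, Φ = E·2πrL = Q_enc/ε₀ = λ_enc L/ε₀.
E = 2k|λ_enc|/r = 2(8.99×10^9)(3.097×10^-5)/(0.084) = 6.63×10^6 N/C.

6.63e6 N/C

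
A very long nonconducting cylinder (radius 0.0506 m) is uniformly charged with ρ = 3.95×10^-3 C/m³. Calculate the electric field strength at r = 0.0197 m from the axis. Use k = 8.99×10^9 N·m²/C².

E ≈ 4.40e6 N/C

Coaxial Gaussian cylinder, radius r = 0.0197 m, length L (r < R).
Charge inside radius r per length L is ρ·πr²·L, so λ_enc = ρπr² = 4.816×10^-6 C/m.
By Gauss's law (flux through the curved wall only), E·2πrL = λ_enc L/ε₀.
E = 2k|λ_enc|/r = 2(8.99×10^9)(4.816×10^-6)/(0.0197) = 4.40×10^6 N/C.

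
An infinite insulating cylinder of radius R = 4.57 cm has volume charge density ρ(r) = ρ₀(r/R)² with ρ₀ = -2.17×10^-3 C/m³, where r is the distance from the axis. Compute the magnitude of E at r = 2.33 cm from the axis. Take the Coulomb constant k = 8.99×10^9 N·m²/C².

Coaxial Gaussian cylinder, radius r = 2.33 cm, length L (r < R).
Integrating ρ over the cross-section to radius r: λ_enc = (2πρ₀/R²) ∫₀^r r'^3 dr' = 2πρ₀ r^4/(4·R²) = -4.81×10^-7 C/m.
Gauss's law: E·2πrL = λ_enc L/ε₀.
E = 2k|λ_enc|/r = 2(8.99×10^9)(4.81×10^-7)/(0.0233) = 3.71e5 N/C.

E ≈ 3.71×10^5 V/m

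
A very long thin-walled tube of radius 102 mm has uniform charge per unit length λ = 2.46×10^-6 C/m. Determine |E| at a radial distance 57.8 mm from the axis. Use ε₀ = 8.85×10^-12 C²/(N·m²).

E = 0 (no enclosed charge)

Coaxial Gaussian cylinder, radius r = 57.8 mm, length L (r < 102 mm, inside the shell).
No charge is enclosed, so Gauss's law gives E·2πrL = 0 ⇒ E = 0.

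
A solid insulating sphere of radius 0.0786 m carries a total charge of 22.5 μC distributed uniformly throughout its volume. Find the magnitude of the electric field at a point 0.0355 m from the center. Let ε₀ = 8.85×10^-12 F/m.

By spherical symmetry E is radial; choose a Gaussian sphere of radius r = 0.0355 m (r < R).
Only the charge within r is enclosed: Q_enc = Q·(r/R)³ = (22.5 μC)·(0.0355 m/0.0786 m)³ = 2.073e-6 C.
Since E is radial and uniform over the Gaussian sphere, Φ = E·4πr² = Q_enc/ε₀.
E = |Q_enc|/(4πε₀r²) = (2.073×10^-6)/(4π·8.85×10^-12·(0.0355)²) = 1.48e7 N/C.

1.48×10^7 V/m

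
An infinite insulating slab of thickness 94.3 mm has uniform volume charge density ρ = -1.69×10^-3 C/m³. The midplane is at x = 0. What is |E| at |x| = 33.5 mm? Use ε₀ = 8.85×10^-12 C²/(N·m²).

6.40e6 V/m

By symmetry E is perpendicular to the slab. A Gaussian pillbox from −33.5 mm to +33.5 mm (face area A) lies entirely within the slab.
Q_enc = ρ·(2x)·A and flux = 2EA, so 2EA = 2ρxA/ε₀ ⇒ E = |ρ|x/ε₀.
E = (1.69e-3)(0.0335)/(8.85×10^-12) = 6.40×10^6 N/C.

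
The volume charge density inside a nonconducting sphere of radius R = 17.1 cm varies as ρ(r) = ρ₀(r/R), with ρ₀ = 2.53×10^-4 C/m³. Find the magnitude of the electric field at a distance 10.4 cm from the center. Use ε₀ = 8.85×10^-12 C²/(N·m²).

|E| ≈ 4.52e5 V/m

Symmetry ⇒ E = E(r) r̂. Gaussian sphere of radius r = 10.4 cm (r < R).
Q_enc = ∫₀^r ρ(r')·4πr'² dr' = (4πρ₀/R) ∫₀^r r'^3 dr' = 4πρ₀ r^4/(4·R) = 5.438×10^-7 C.
By Gauss's law, ∮E·dA = E·4πr² = Q_enc/ε₀.
E = |Q_enc|/(4πε₀r²) = (5.438×10^-7)/(4π·8.85×10^-12·(0.104)²) = 4.52e5 N/C.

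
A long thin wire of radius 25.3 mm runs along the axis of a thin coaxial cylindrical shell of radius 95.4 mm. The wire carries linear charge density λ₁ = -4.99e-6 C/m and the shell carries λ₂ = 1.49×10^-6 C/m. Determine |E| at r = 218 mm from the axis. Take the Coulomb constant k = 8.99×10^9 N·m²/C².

Coaxial Gaussian cylinder, radius r = 218 mm, length L (r > 95.4 mm, enclosing both).
λ_enc = λ₁ + λ₂ = (-4.99×10^-6) + (1.49×10^-6) = -3.50×10^-6 C/m.
Since E is radial and uniform over the curved surface, Φ = E·2πrL = Q_enc/ε₀ = λ_enc L/ε₀.
E = 2k|λ_enc|/r = 2(8.99×10^9)(3.50e-6)/(0.218) = 2.89e5 N/C.

|E| ≈ 2.89e5 V/m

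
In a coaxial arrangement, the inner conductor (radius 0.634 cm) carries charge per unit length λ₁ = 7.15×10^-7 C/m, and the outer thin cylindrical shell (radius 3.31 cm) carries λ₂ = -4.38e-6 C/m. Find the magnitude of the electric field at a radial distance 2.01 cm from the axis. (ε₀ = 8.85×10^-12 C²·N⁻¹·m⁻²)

Choose a coaxial cylinder of radius r = 2.01 cm (arbitrary length L) as the Gaussian surface (between the conductors, 0.634 cm < r < 3.31 cm).
The shell at 3.31 cm lies outside the Gaussian surface, so λ_enc = λ₁ = 7.15×10^-7 C/m.
Since E is radial and uniform over the curved surface, Φ = E·2πrL = Q_enc/ε₀ = λ_enc L/ε₀.
E = |λ_enc|/(2πε₀r) = (7.15×10^-7)/(2π·8.85×10^-12·0.0201) = 6.40×10^5 N/C.

6.40×10^5 V/m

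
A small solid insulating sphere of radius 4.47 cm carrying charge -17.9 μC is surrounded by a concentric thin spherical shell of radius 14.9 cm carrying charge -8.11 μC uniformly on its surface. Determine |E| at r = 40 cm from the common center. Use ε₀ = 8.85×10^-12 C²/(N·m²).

|E| ≈ 1.46×10^6 N/C

Symmetry ⇒ E = E(r) r̂. Gaussian sphere of radius r = 40 cm (r > 14.9 cm, enclosing both).
Q_enc = (-17.9 μC) + (-8.11 μC) = -2.601×10^-5 C.
By Gauss's law, ∮E·dA = E·4πr² = Q_enc/ε₀.
E = |Q_enc|/(4πε₀r²) = (2.601×10^-5)/(4π·8.85×10^-12·(0.4)²) = 1.46e6 N/C.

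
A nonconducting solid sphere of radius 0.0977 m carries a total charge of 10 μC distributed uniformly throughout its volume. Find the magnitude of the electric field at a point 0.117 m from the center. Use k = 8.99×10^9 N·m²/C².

Use a concentric Gaussian sphere at r = 0.117 m (r > R, so the entire charge is enclosed).
Q_enc = 10 μC = 1.00e-5 C.
Gauss's law: E·4πr² = Q_enc/ε₀.
E = k|Q_enc|/r² = (8.99×10^9)(1.00×10^-5)/(0.117)² = 6.57×10^6 N/C.

6.57e6 V/m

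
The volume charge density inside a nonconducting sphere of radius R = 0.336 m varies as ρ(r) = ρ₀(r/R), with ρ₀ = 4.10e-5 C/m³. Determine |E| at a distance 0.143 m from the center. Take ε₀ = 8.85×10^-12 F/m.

E ≈ 7.05e4 V/m

By spherical symmetry E is radial; choose a Gaussian sphere of radius r = 0.143 m (r < R).
Q_enc = ∫₀^r ρ(r')·4πr'² dr' = (4πρ₀/R) ∫₀^r r'^3 dr' = 4πρ₀ r^4/(4·R) = 1.603×10^-7 C.
Gauss's law: E·4πr² = Q_enc/ε₀.
E = |Q_enc|/(4πε₀r²) = (1.603×10^-7)/(4π·8.85×10^-12·(0.143)²) = 7.05×10^4 N/C.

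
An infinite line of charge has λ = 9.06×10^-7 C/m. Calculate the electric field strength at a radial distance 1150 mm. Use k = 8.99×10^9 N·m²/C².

Take a coaxial cylindrical Gaussian surface of radius r = 1150 mm and length L.
Q_enc = λL, so λ_enc = 9.06×10^-7 C/m.
Since E is radial and uniform over the curved surface, Φ = E·2πrL = Q_enc/ε₀ = λ_enc L/ε₀.
E = 2k|λ_enc|/r = 2(8.99×10^9)(9.06e-7)/(1.15) = 1.42e4 N/C.

E = 1.42e4 N/C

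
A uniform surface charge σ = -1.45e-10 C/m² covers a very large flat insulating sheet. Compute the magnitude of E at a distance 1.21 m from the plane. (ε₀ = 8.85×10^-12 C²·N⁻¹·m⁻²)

8.19 V/m

The symmetry is planar: E is normal to the sheet and the same magnitude on both sides. Take a pillbox straddling the sheet with end-cap area A.
Flux Φ = 2EA and Q_enc = σA, so 2EA = σA/ε₀ ⇒ E = |σ|/(2ε₀), independent of distance.
E = |σ|/(2ε₀) = (1.45e-10)/(2·8.85×10^-12) = 8.19 N/C.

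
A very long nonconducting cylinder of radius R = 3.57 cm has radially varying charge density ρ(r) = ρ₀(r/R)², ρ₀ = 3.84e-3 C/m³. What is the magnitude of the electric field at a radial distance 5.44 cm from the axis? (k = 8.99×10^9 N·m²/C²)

|E| ≈ 2.54×10^6 V/m

Take a coaxial cylindrical Gaussian surface of radius r = 5.44 cm and length L (r > R, full charge per length enclosed).
λ_enc = 2π ∫₀^R ρ₀(r'/R)^2 r' dr' = 2πρ₀R²/4 = 7.688×10^-6 C/m.
Gauss's law: E·2πrL = λ_enc L/ε₀.
E = 2k|λ_enc|/r = 2(8.99×10^9)(7.688×10^-6)/(0.0544) = 2.54e6 N/C.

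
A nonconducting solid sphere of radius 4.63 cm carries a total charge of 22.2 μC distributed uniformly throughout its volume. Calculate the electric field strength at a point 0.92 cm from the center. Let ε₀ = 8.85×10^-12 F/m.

E ≈ 1.85×10^7 N/C

Take a concentric spherical Gaussian surface of radius r = 0.92 cm (r < R).
Only the charge within r is enclosed: Q_enc = Q·(r/R)³ = (22.2 μC)·(0.92 cm/4.63 cm)³ = 1.742e-7 C.
By Gauss's law, ∮E·dA = E·4πr² = Q_enc/ε₀.
E = |Q_enc|/(4πε₀r²) = (1.742×10^-7)/(4π·8.85×10^-12·(0.0092)²) = 1.85×10^7 N/C.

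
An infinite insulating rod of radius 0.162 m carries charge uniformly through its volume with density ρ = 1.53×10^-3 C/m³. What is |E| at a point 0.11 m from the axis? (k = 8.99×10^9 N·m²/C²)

Choose a coaxial cylinder of radius r = 0.11 m (arbitrary length L) as the Gaussian surface (r < R).
Enclosed charge per unit length: λ_enc = ρ·πr² = (1.53e-3)π(0.11)² = 5.816×10^-5 C/m.
Since E is radial and uniform over the curved surface, Φ = E·2πrL = Q_enc/ε₀ = λ_enc L/ε₀.
E = 2k|λ_enc|/r = 2(8.99×10^9)(5.816×10^-5)/(0.11) = 9.51e6 N/C.

9.51e6 V/m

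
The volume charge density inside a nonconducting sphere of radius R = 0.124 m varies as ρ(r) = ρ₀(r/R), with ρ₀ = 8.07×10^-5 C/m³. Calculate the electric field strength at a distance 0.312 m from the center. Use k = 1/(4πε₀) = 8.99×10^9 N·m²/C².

4.46×10^4 V/m

By spherical symmetry E is radial; choose a Gaussian sphere of radius r = 0.312 m (r > R, all charge enclosed).
Q_enc = 4π ∫₀^R ρ₀(r'/R)^1 r'² dr' = 4πρ₀R³/4 = 4.834×10^-7 C.
Since E is radial and uniform over the Gaussian sphere, Φ = E·4πr² = Q_enc/ε₀.
E = k|Q_enc|/r² = (8.99×10^9)(4.834e-7)/(0.312)² = 4.46×10^4 N/C.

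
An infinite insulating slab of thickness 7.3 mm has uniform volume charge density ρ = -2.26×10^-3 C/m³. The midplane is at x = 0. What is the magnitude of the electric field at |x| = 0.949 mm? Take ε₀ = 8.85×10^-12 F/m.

E = 2.42e5 N/C

By symmetry E is perpendicular to the slab. A Gaussian pillbox from −0.949 mm to +0.949 mm (face area A) lies entirely within the slab.
Q_enc = ρ·(2x)·A and flux = 2EA, so 2EA = 2ρxA/ε₀ ⇒ E = |ρ|x/ε₀.
E = (2.26×10^-3)(0.000949)/(8.85×10^-12) = 2.42×10^5 N/C.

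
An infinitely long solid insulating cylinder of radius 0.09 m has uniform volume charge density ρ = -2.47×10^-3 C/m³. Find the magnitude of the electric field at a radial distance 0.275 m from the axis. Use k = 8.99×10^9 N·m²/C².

By cylindrical symmetry E is radial; use a coaxial Gaussian cylinder of radius 0.275 m and length L (r > 0.09 m, full cross-section enclosed).
λ_enc = ρ·πR² = (-2.47×10^-3)π(0.09)² = -6.285e-5 C/m.
Applying ∮E·dA = Q_enc/ε₀ with the end caps contributing no flux:
E = 2k|λ_enc|/r = 2(8.99×10^9)(6.285×10^-5)/(0.275) = 4.11×10^6 N/C.

4.11×10^6 N/C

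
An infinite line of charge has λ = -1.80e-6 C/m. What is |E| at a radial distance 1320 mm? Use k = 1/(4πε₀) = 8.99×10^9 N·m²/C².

Coaxial Gaussian cylinder, radius r = 1320 mm, length L.
Q_enc = λL, so λ_enc = -1.80×10^-6 C/m.
Since E is radial and uniform over the curved surface, Φ = E·2πrL = Q_enc/ε₀ = λ_enc L/ε₀.
E = 2k|λ_enc|/r = 2(8.99×10^9)(1.80×10^-6)/(1.32) = 2.45×10^4 N/C.

2.45×10^4 N/C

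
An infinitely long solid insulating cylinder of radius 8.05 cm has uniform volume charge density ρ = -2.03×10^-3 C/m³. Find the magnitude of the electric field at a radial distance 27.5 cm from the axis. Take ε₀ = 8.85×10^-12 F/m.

Coaxial Gaussian cylinder, radius r = 27.5 cm, length L (r > 8.05 cm, full cross-section enclosed).
λ_enc = ρ·πR² = (-2.03×10^-3)π(0.0805)² = -4.133×10^-5 C/m.
Since E is radial and uniform over the curved surface, Φ = E·2πrL = Q_enc/ε₀ = λ_enc L/ε₀.
E = |λ_enc|/(2πε₀r) = (4.133e-5)/(2π·8.85×10^-12·0.275) = 2.70×10^6 N/C.

2.70×10^6 V/m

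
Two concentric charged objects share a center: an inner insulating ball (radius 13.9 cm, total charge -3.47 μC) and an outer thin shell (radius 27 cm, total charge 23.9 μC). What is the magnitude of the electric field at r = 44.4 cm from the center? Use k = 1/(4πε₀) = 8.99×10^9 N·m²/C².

|E| = 9.32×10^5 N/C

Symmetry ⇒ E = E(r) r̂. Gaussian sphere of radius r = 44.4 cm (r > 27 cm, enclosing both).
Q_enc = (-3.47 μC) + (23.9 μC) = 2.043×10^-5 C.
Gauss's law: E·4πr² = Q_enc/ε₀.
E = k|Q_enc|/r² = (8.99×10^9)(2.043e-5)/(0.444)² = 9.32×10^5 N/C.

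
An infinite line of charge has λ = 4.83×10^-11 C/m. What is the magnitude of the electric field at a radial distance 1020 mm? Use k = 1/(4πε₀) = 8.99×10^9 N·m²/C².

By cylindrical symmetry E is radial; use a coaxial Gaussian cylinder of radius 1020 mm and length L.
Q_enc = λL, so λ_enc = 4.83×10^-11 C/m.
Gauss's law: E·2πrL = λ_enc L/ε₀.
E = 2k|λ_enc|/r = 2(8.99×10^9)(4.83×10^-11)/(1.02) = 0.851 N/C.

E ≈ 0.851 N/C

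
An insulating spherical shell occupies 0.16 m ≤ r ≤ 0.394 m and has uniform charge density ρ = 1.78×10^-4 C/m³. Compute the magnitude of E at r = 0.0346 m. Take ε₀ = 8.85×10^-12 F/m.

Symmetry ⇒ E = E(r) r̂. Gaussian sphere of radius r = 0.0346 m (r < 0.16 m, inside the empty cavity).
No charge is enclosed, so by Gauss's law E·4πr² = 0 ⇒ E = 0.

E = 0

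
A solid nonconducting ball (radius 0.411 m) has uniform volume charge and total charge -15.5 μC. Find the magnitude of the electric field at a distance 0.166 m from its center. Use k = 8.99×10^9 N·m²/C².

Symmetry ⇒ E = E(r) r̂. Gaussian sphere of radius r = 0.166 m (r < R).
Only the charge within r is enclosed: Q_enc = Q·(r/R)³ = (-15.5 μC)·(0.166 m/0.411 m)³ = -1.021×10^-6 C.
Applying ∮E·dA = Q_enc/ε₀ with Φ = E(4πr²):
E = k|Q_enc|/r² = (8.99×10^9)(1.021e-6)/(0.166)² = 3.33×10^5 N/C.

|E| ≈ 3.33e5 V/m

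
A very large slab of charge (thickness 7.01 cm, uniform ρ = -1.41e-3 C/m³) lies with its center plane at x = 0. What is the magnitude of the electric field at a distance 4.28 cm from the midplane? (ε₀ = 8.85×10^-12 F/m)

5.58×10^6 V/m

The point |x| = 4.28 cm lies outside the slab (half-thickness 0.03505 m). A symmetric pillbox spanning the full slab encloses Q_enc = ρ·d·A.
Flux = 2EA ⇒ E = |ρ|d/(2ε₀), independent of distance outside.
E = (1.41×10^-3)(0.0701)/(2·8.85×10^-12) = 5.58e6 N/C.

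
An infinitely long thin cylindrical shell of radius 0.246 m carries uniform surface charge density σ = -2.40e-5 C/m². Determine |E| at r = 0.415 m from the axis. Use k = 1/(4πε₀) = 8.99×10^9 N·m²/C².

Choose a coaxial cylinder of radius r = 0.415 m (arbitrary length L) as the Gaussian surface (r > 0.246 m).
The whole shell is enclosed: λ_enc = σ·2πR = (-2.40e-5)·2π·(0.246) = -3.71e-5 C/m.
By Gauss's law (flux through the curved wall only), E·2πrL = λ_enc L/ε₀.
E = 2k|λ_enc|/r = 2(8.99×10^9)(3.71e-5)/(0.415) = 1.61e6 N/C.

E = 1.61×10^6 V/m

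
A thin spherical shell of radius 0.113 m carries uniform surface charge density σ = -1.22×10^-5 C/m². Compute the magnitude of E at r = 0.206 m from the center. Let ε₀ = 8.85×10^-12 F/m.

By spherical symmetry E is radial; choose a Gaussian sphere of radius r = 0.206 m (r > 0.113 m).
The entire shell is enclosed: Q_enc = σ·4πR² = (-1.22×10^-5)·4π·(0.113)² = -1.958e-6 C.
Since E is radial and uniform over the Gaussian sphere, Φ = E·4πr² = Q_enc/ε₀.
E = |Q_enc|/(4πε₀r²) = (1.958×10^-6)/(4π·8.85×10^-12·(0.206)²) = 4.15×10^5 N/C.

4.15×10^5 N/C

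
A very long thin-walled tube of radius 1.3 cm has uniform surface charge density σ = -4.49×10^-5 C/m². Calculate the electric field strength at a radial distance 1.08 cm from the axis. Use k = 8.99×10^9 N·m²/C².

Choose a coaxial cylinder of radius r = 1.08 cm (arbitrary length L) as the Gaussian surface (r < 1.3 cm, inside the shell).
No charge is enclosed, so Gauss's law gives E·2πrL = 0 ⇒ E = 0.

E = 0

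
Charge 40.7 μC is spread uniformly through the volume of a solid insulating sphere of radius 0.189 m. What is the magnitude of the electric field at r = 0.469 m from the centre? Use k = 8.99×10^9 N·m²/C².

1.66×10^6 N/C

Use a concentric Gaussian sphere at r = 0.469 m (r > R, so the entire charge is enclosed).
Q_enc = 40.7 μC = 4.07×10^-5 C.
Since E is radial and uniform over the Gaussian sphere, Φ = E·4πr² = Q_enc/ε₀.
E = k|Q_enc|/r² = (8.99×10^9)(4.07×10^-5)/(0.469)² = 1.66e6 N/C.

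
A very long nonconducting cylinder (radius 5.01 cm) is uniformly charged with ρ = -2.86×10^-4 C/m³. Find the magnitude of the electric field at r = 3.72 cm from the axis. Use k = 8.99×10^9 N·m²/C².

Choose a coaxial cylinder of radius r = 3.72 cm (arbitrary length L) as the Gaussian surface (r < R).
Enclosed charge per unit length: λ_enc = ρ·πr² = (-2.86×10^-4)π(0.0372)² = -1.243×10^-6 C/m.
Since E is radial and uniform over the curved surface, Φ = E·2πrL = Q_enc/ε₀ = λ_enc L/ε₀.
E = 2k|λ_enc|/r = 2(8.99×10^9)(1.243×10^-6)/(0.0372) = 6.01×10^5 N/C.

|E| = 6.01×10^5 V/m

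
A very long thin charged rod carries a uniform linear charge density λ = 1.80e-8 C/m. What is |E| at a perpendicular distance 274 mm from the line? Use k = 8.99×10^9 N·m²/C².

Coaxial Gaussian cylinder, radius r = 274 mm, length L.
Q_enc = λL, so λ_enc = 1.80e-8 C/m.
By Gauss's law (flux through the curved wall only), E·2πrL = λ_enc L/ε₀.
E = 2k|λ_enc|/r = 2(8.99×10^9)(1.80×10^-8)/(0.274) = 1.18e3 N/C.

E ≈ 1.18e3 N/C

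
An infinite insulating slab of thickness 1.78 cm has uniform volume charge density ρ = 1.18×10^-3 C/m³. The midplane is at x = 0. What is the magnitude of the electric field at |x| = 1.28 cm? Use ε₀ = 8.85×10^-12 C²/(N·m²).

The point |x| = 1.28 cm lies outside the slab (half-thickness 0.0089 m). A symmetric pillbox spanning the full slab encloses Q_enc = ρ·d·A.
Flux = 2EA ⇒ E = |ρ|d/(2ε₀), independent of distance outside.
E = (1.18×10^-3)(0.0178)/(2·8.85×10^-12) = 1.19e6 N/C.

E ≈ 1.19e6 N/C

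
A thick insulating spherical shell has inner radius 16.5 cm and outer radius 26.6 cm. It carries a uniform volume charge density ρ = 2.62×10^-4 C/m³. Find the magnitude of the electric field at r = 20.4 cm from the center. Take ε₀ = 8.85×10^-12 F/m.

Take a concentric spherical Gaussian surface of radius r = 20.4 cm (within the shell material, 16.5 cm < r < 26.6 cm).
Enclosed charge is the volume from a to r: Q_enc = (4π/3)ρ(r³ − a³) = 4.387×10^-6 C.
Since E is radial and uniform over the Gaussian sphere, Φ = E·4πr² = Q_enc/ε₀.
E = |Q_enc|/(4πε₀r²) = (4.387e-6)/(4π·8.85×10^-12·(0.204)²) = 9.48×10^5 N/C.

|E| = 9.48×10^5 N/C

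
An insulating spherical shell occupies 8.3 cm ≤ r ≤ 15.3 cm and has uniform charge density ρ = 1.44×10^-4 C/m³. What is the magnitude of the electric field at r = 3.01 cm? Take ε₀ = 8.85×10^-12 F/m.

Symmetry ⇒ E = E(r) r̂. Gaussian sphere of radius r = 3.01 cm (r < 8.3 cm, inside the empty cavity).
No charge is enclosed, so by Gauss's law E·4πr² = 0 ⇒ E = 0.

E = 0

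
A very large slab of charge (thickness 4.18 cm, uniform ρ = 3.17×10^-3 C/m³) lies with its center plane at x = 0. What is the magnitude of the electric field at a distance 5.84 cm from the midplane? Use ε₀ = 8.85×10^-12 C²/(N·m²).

E = 7.49e6 V/m

The point |x| = 5.84 cm lies outside the slab (half-thickness 0.0209 m). A symmetric pillbox spanning the full slab encloses Q_enc = ρ·d·A.
Flux = 2EA ⇒ E = |ρ|d/(2ε₀), independent of distance outside.
E = (3.17×10^-3)(0.0418)/(2·8.85×10^-12) = 7.49×10^6 N/C.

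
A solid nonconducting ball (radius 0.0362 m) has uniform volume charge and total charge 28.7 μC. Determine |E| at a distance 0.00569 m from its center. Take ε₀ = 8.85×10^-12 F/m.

|E| ≈ 3.10e7 N/C

Symmetry ⇒ E = E(r) r̂. Gaussian sphere of radius r = 0.00569 m (r < R).
For a uniform sphere the enclosed fraction is (r/R)³, so Q_enc = (28.7 μC)(0.00569/0.0362)³ = 1.115×10^-7 C.
Applying ∮E·dA = Q_enc/ε₀ with Φ = E(4πr²):
E = |Q_enc|/(4πε₀r²) = (1.115×10^-7)/(4π·8.85×10^-12·(0.00569)²) = 3.10×10^7 N/C.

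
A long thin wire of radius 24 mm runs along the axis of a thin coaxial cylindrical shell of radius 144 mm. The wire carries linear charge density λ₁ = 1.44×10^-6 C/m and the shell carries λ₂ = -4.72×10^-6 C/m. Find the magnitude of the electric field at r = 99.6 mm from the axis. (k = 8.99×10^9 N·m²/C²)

Coaxial Gaussian cylinder, radius r = 99.6 mm, length L (between the conductors, 24 mm < r < 144 mm).
The shell at 144 mm lies outside the Gaussian surface, so λ_enc = λ₁ = 1.44×10^-6 C/m.
Applying ∮E·dA = Q_enc/ε₀ with the end caps contributing no flux:
E = 2k|λ_enc|/r = 2(8.99×10^9)(1.44×10^-6)/(0.0996) = 2.60×10^5 N/C.

E ≈ 2.60×10^5 N/C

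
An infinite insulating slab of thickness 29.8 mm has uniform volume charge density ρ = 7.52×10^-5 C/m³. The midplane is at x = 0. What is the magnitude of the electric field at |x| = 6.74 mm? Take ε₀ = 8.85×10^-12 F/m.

By symmetry E is perpendicular to the slab. A Gaussian pillbox from −6.74 mm to +6.74 mm (face area A) lies entirely within the slab.
Q_enc = ρ·(2x)·A and flux = 2EA, so 2EA = 2ρxA/ε₀ ⇒ E = |ρ|x/ε₀.
E = (7.52×10^-5)(0.00674)/(8.85×10^-12) = 5.73e4 N/C.

5.73e4 V/m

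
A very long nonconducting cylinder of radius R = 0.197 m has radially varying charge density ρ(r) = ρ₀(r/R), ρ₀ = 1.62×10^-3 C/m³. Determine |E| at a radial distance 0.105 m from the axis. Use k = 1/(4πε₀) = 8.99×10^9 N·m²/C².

Choose a coaxial cylinder of radius r = 0.105 m (arbitrary length L) as the Gaussian surface (r < R).
λ_enc = ∫₀^r ρ(r')·2πr' dr' = (2πρ₀/R)·r^3/3 = 1.994e-5 C/m.
Since E is radial and uniform over the curved surface, Φ = E·2πrL = Q_enc/ε₀ = λ_enc L/ε₀.
E = 2k|λ_enc|/r = 2(8.99×10^9)(1.994e-5)/(0.105) = 3.41e6 N/C.

E = 3.41×10^6 N/C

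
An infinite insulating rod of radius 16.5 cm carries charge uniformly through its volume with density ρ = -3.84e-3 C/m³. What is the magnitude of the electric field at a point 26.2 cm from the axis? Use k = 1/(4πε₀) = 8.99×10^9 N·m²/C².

E ≈ 2.25e7 N/C

Coaxial Gaussian cylinder, radius r = 26.2 cm, length L (r > 16.5 cm, full cross-section enclosed).
λ_enc = ρ·πR² = (-3.84×10^-3)π(0.165)² = -3.284e-4 C/m.
Since E is radial and uniform over the curved surface, Φ = E·2πrL = Q_enc/ε₀ = λ_enc L/ε₀.
E = 2k|λ_enc|/r = 2(8.99×10^9)(3.284×10^-4)/(0.262) = 2.25e7 N/C.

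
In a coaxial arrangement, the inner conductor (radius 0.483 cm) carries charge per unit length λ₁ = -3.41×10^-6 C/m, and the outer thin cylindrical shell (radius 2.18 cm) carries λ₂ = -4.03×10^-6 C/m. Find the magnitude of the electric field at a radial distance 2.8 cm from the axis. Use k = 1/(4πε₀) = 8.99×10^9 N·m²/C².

|E| = 4.78e6 N/C

Take a coaxial cylindrical Gaussian surface of radius r = 2.8 cm and length L (r > 2.18 cm, enclosing both).
λ_enc = λ₁ + λ₂ = (-3.41e-6) + (-4.03×10^-6) = -7.44e-6 C/m.
Applying ∮E·dA = Q_enc/ε₀ with the end caps contributing no flux:
E = 2k|λ_enc|/r = 2(8.99×10^9)(7.44e-6)/(0.028) = 4.78×10^6 N/C.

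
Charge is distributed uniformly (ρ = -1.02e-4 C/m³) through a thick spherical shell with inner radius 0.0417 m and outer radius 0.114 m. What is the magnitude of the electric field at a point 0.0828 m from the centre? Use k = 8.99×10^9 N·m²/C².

E = 2.77×10^5 V/m

By spherical symmetry E is radial; choose a Gaussian sphere of radius r = 0.0828 m (within the shell material, 0.0417 m < r < 0.114 m).
Only the shell between 0.0417 m and r is enclosed: Q_enc = ρ·(4π/3)(r³ − a³) = (-1.02×10^-4)·(4π/3)·((0.0828)³ − (0.0417)³) = -2.116e-7 C.
Since E is radial and uniform over the Gaussian sphere, Φ = E·4πr² = Q_enc/ε₀.
E = k|Q_enc|/r² = (8.99×10^9)(2.116×10^-7)/(0.0828)² = 2.77×10^5 N/C.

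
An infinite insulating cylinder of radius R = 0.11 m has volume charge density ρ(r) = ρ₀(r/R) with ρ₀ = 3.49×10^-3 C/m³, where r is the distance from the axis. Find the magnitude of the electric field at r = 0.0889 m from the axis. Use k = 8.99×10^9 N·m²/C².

Coaxial Gaussian cylinder, radius r = 0.0889 m, length L (r < R).
λ_enc = ∫₀^r ρ(r')·2πr' dr' = (2πρ₀/R)·r^3/3 = 4.669×10^-5 C/m.
By Gauss's law (flux through the curved wall only), E·2πrL = λ_enc L/ε₀.
E = 2k|λ_enc|/r = 2(8.99×10^9)(4.669×10^-5)/(0.0889) = 9.44e6 N/C.

E = 9.44e6 V/m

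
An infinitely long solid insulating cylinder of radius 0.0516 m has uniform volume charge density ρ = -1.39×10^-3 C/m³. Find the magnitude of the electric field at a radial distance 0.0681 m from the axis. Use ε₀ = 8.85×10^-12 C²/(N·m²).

Coaxial Gaussian cylinder, radius r = 0.0681 m, length L (r > 0.0516 m, full cross-section enclosed).
λ_enc = ρ·πR² = (-1.39×10^-3)π(0.0516)² = -1.163e-5 C/m.
Gauss's law: E·2πrL = λ_enc L/ε₀.
E = |λ_enc|/(2πε₀r) = (1.163e-5)/(2π·8.85×10^-12·0.0681) = 3.07×10^6 N/C.

3.07×10^6 N/C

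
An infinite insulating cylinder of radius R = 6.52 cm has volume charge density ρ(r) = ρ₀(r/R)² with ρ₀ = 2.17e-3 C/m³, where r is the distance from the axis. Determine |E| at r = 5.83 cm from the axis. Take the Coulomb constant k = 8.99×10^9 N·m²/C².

|E| ≈ 2.86×10^6 N/C

Coaxial Gaussian cylinder, radius r = 5.83 cm, length L (r < R).
Integrating ρ over the cross-section to radius r: λ_enc = (2πρ₀/R²) ∫₀^r r'^3 dr' = 2πρ₀ r^4/(4·R²) = 9.263e-6 C/m.
Gauss's law: E·2πrL = λ_enc L/ε₀.
E = 2k|λ_enc|/r = 2(8.99×10^9)(9.263×10^-6)/(0.0583) = 2.86×10^6 N/C.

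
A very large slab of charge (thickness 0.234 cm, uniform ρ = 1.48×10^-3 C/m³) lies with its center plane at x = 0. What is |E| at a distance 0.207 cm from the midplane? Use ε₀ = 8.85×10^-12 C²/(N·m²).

1.96×10^5 N/C

The point |x| = 0.207 cm lies outside the slab (half-thickness 0.00117 m). A symmetric pillbox spanning the full slab encloses Q_enc = ρ·d·A.
Flux = 2EA ⇒ E = |ρ|d/(2ε₀), independent of distance outside.
E = (1.48×10^-3)(0.00234)/(2·8.85×10^-12) = 1.96×10^5 N/C.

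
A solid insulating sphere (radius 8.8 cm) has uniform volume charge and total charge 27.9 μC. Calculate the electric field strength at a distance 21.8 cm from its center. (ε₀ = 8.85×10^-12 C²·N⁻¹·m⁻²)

Symmetry ⇒ E = E(r) r̂. Gaussian sphere of radius r = 21.8 cm (r > R, so the entire charge is enclosed).
Q_enc = 27.9 μC = 2.79×10^-5 C.
Applying ∮E·dA = Q_enc/ε₀ with Φ = E(4πr²):
E = |Q_enc|/(4πε₀r²) = (2.79×10^-5)/(4π·8.85×10^-12·(0.218)²) = 5.28×10^6 N/C.

|E| ≈ 5.28e6 N/C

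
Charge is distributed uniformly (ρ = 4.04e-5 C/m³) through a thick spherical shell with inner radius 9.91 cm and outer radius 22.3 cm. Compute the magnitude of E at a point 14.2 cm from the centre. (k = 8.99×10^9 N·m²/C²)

Take a concentric spherical Gaussian surface of radius r = 14.2 cm (within the shell material, 9.91 cm < r < 22.3 cm).
Only the shell between 9.91 cm and r is enclosed: Q_enc = ρ·(4π/3)(r³ − a³) = (4.04e-5)·(4π/3)·((0.142)³ − (0.0991)³) = 3.198e-7 C.
Since E is radial and uniform over the Gaussian sphere, Φ = E·4πr² = Q_enc/ε₀.
E = k|Q_enc|/r² = (8.99×10^9)(3.198×10^-7)/(0.142)² = 1.43×10^5 N/C.

|E| ≈ 1.43e5 N/C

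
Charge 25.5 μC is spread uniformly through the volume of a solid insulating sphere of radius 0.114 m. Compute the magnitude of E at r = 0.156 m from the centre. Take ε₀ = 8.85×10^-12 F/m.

Take a concentric spherical Gaussian surface of radius r = 0.156 m (r > R, so the entire charge is enclosed).
Q_enc = 25.5 μC = 2.55×10^-5 C.
By Gauss's law, ∮E·dA = E·4πr² = Q_enc/ε₀.
E = |Q_enc|/(4πε₀r²) = (2.55e-5)/(4π·8.85×10^-12·(0.156)²) = 9.42×10^6 N/C.

9.42e6 V/m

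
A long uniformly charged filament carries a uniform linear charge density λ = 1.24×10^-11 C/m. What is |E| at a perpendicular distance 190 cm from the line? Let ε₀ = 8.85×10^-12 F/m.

E = 0.117 N/C

By cylindrical symmetry E is radial; use a coaxial Gaussian cylinder of radius 190 cm and length L.
Q_enc = λL, so λ_enc = 1.24×10^-11 C/m.
Gauss's law: E·2πrL = λ_enc L/ε₀.
E = |λ_enc|/(2πε₀r) = (1.24×10^-11)/(2π·8.85×10^-12·1.9) = 0.117 N/C.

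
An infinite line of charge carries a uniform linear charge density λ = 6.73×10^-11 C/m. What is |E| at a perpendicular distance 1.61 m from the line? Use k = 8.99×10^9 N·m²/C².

|E| ≈ 0.752 V/m

Choose a coaxial cylinder of radius r = 1.61 m (arbitrary length L) as the Gaussian surface.
Q_enc = λL, so λ_enc = 6.73×10^-11 C/m.
Since E is radial and uniform over the curved surface, Φ = E·2πrL = Q_enc/ε₀ = λ_enc L/ε₀.
E = 2k|λ_enc|/r = 2(8.99×10^9)(6.73×10^-11)/(1.61) = 0.752 N/C.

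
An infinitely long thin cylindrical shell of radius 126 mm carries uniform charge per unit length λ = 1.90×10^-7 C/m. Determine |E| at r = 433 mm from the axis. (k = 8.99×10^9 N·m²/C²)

Coaxial Gaussian cylinder, radius r = 433 mm, length L (r > 126 mm).
The full line charge is enclosed: λ_enc = 1.90×10^-7 C/m.
Since E is radial and uniform over the curved surface, Φ = E·2πrL = Q_enc/ε₀ = λ_enc L/ε₀.
E = 2k|λ_enc|/r = 2(8.99×10^9)(1.90×10^-7)/(0.433) = 7.89e3 N/C.

|E| = 7.89×10^3 N/C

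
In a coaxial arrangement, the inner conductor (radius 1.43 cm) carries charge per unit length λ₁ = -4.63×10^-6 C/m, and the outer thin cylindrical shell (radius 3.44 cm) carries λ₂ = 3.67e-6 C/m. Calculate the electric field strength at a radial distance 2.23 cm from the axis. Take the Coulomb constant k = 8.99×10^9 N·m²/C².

Take a coaxial cylindrical Gaussian surface of radius r = 2.23 cm and length L (between the conductors, 1.43 cm < r < 3.44 cm).
Only the inner wire is enclosed; the outer shell contributes nothing inside itself. λ_enc = λ₁ = -4.63×10^-6 C/m.
By Gauss's law (flux through the curved wall only), E·2πrL = λ_enc L/ε₀.
E = 2k|λ_enc|/r = 2(8.99×10^9)(4.63×10^-6)/(0.0223) = 3.73×10^6 N/C.

E = 3.73e6 N/C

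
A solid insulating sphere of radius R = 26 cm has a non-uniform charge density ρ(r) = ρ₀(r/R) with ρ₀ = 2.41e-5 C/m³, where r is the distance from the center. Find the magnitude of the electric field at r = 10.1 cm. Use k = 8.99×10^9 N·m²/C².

2.67e4 N/C

Take a concentric spherical Gaussian surface of radius r = 10.1 cm (r < R).
Q_enc = ∫₀^r ρ(r')·4πr'² dr' = (4πρ₀/R) ∫₀^r r'^3 dr' = 4πρ₀ r^4/(4·R) = 3.03×10^-8 C.
Gauss's law: E·4πr² = Q_enc/ε₀.
E = k|Q_enc|/r² = (8.99×10^9)(3.03×10^-8)/(0.101)² = 2.67e4 N/C.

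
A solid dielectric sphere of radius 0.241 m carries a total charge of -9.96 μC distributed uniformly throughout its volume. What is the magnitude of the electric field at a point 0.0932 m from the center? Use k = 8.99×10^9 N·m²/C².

E ≈ 5.96×10^5 N/C

By spherical symmetry E is radial; choose a Gaussian sphere of radius r = 0.0932 m (r < R).
For a uniform sphere the enclosed fraction is (r/R)³, so Q_enc = (-9.96 μC)(0.0932/0.241)³ = -5.76×10^-7 C.
Gauss's law: E·4πr² = Q_enc/ε₀.
E = k|Q_enc|/r² = (8.99×10^9)(5.76×10^-7)/(0.0932)² = 5.96×10^5 N/C.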